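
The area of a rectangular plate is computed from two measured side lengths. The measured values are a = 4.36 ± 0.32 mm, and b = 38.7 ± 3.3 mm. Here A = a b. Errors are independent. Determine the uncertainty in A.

19.0 mm^2

For a monomial A ∝ a, b, fractional errors add in quadrature:
  (1·δa/a)² = (1×0.0734)² = 0.00539;  (1·δb/b)² = (1×0.0853)² = 0.00727
δA/A = √(0.0127) = 0.113
A = 169 mm^2, so δA = 0.113 × 169 = 19.0 mm^2.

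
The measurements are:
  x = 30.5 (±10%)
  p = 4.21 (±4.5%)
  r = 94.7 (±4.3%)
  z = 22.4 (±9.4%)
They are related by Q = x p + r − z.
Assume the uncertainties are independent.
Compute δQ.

Let w = x·p = 128. δw/w = √((1·δx/x)² + (1·δp/p)²) = √(0.0100 + 0.00202) = 0.110, so δw = 14.1.
Q = w + r − z: δQ = √(δw² + δr² + δz²) = √(198 + 16.6 + 4.43) = 14.8

14.8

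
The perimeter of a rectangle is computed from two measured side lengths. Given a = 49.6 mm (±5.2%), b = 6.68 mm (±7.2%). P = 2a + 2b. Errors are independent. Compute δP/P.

P is a linear combination, so absolute uncertainties add in quadrature:
  (2·δa)² = 26.6;  (2·δb)² = 0.925
δP = √(27.5) = 5.25 mm
P = 113 mm, so δP/P = 5.25/113 = 0.0466.

0.0466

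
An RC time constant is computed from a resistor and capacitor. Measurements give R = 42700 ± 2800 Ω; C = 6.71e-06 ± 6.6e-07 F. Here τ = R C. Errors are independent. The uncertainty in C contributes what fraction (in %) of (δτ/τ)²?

69.2%

(δτ/τ)² = (1·δR/R)² + (1·δC/C)²
  R term: (1×0.0656)² = 0.00430
  C term: (1×0.0984)² = 0.00967
Total = 0.0140. Share from C = 0.00967/0.0140 = 0.692.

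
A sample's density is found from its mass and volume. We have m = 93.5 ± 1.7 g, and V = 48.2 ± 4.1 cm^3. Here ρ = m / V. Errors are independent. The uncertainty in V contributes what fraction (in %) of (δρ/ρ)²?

(δρ/ρ)² = (1·δm/m)² + (-1·δV/V)²
  m term: (1×0.0182)² = 0.000331
  V term: (-1×0.0851)² = 0.00724
Total = 0.00757. Share from V = 0.00724/0.00757 = 0.956.

95.6%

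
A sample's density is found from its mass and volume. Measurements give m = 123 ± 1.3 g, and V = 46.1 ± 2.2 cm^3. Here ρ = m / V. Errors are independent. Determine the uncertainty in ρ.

Relative error in a monomial: (δρ/ρ)² = Σ (nᵢ · δxᵢ/xᵢ)².
  (1·δm/m)² = (1×0.0106)² = 0.000112;  (-1·δV/V)² = (-1×0.0477)² = 0.00228
δρ/ρ = √(0.00239) = 0.0489
ρ = 2.67 g/cm^3, so δρ = 0.0489 × 2.67 = 0.130 g/cm^3.

0.130 g/cm^3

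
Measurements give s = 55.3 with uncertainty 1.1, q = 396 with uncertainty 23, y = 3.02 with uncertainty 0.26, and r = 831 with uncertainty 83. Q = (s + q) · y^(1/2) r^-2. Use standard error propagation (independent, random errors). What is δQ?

0.000239

Let u = s + q = 451. δu = √(δs² + δq²) = √(1.21 + 529) = 23.0, so δu/u = 0.0510.
Q is then a monomial in u, y, r:
δQ/Q = √((δu/u)² + (½·δy/y)² + (-2·δr/r)²) = √(0.00260 + 0.00185 + 0.0399) = 0.211
Q = 0.00114, so δQ = 0.211 × 0.00114 = 0.000239.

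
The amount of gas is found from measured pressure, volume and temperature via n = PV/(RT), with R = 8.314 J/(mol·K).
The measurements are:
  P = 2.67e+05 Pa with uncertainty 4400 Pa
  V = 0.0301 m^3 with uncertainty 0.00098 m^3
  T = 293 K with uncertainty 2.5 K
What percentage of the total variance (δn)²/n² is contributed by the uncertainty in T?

5.18%

(δn/n)² = (1·δP/P)² + (1·δV/V)² + (-1·δT/T)²
  P term: (1×0.0165)² = 0.000272
  V term: (1×0.0326)² = 0.00106
  T term: (-1×0.00853)² = 7.28e-05
Total = 0.00140. Share from T = 7.28e-05/0.00140 = 0.0518.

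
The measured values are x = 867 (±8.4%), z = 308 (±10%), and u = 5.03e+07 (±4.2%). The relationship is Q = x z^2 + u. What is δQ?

1.8e+07

Let p = x·z^2 = 8.22e+07. δp/p = √((1·δx/x)² + (2·δz/z)²) = √(0.00706 + 0.0400) = 0.217, so δp = 1.78e+07.
Q = p + u: δQ = √(δp² + δu²) = √(3.18e+14 + 4.46e+12) = 1.8e+07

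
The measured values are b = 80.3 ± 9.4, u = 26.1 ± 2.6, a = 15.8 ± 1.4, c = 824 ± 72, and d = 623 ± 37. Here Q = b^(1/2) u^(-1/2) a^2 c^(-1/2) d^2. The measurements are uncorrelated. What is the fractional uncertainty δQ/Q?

Products/powers → add relative errors in quadrature, weighted by exponent:
  (½·δb/b)² = (0.5×0.117)² = 0.00343;  (−½·δu/u)² = (-0.5×0.0996)² = 0.00248;  (2·δa/a)² = (2×0.0886)² = 0.0314;  (−½·δc/c)² = (-0.5×0.0874)² = 0.00191;  (2·δd/d)² = (2×0.0594)² = 0.0141
δQ/Q = √(0.0533) = 0.231

0.231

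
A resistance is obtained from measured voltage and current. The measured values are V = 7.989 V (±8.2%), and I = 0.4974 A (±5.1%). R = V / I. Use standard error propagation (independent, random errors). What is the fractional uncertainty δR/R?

0.0966

For a monomial R ∝ V, I^-1, fractional errors add in quadrature:
  (1·δV/V)² = (1×0.0820)² = 0.00672;  (-1·δI/I)² = (-1×0.0510)² = 0.00260
δR/R = √(0.00932) = 0.0966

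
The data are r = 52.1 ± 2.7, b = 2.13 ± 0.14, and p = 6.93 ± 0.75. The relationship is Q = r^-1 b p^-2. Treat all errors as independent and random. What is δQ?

Since Q is a product/quotient, work with relative uncertainties:
  (-1·δr/r)² = (-1×0.0518)² = 0.00269;  (1·δb/b)² = (1×0.0657)² = 0.00432;  (-2·δp/p)² = (-2×0.108)² = 0.0469
δQ/Q = √(0.0539) = 0.232
Q = 0.000851, so δQ = 0.232 × 0.000851 = 0.000198.

0.000198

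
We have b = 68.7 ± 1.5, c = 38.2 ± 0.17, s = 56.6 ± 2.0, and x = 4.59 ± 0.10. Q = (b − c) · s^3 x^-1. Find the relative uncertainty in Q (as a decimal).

Let u = b − c = 30.5. δu = √(δb² + δc²) = √(2.25 + 0.0289) = 1.51, so δu/u = 0.0495.
Q is then a monomial in u, s, x:
δQ/Q = √((δu/u)² + (3·δs/s)² + (-1·δx/x)²) = √(0.00245 + 0.0112 + 0.000475) = 0.119

0.119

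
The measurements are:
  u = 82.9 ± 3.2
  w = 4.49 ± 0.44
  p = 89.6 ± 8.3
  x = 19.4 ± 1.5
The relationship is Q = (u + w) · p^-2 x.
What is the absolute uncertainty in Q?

Let h = u + w = 87.4. δh = √(δu² + δw²) = √(10.2 + 0.194) = 3.23, so δh/h = 0.0370.
Q is then a monomial in h, p, x:
δQ/Q = √((δh/h)² + (-2·δp/p)² + (1·δx/x)²) = √(0.00137 + 0.0343 + 0.00598) = 0.204
Q = 0.211, so δQ = 0.204 × 0.211 = 0.0431.

0.0431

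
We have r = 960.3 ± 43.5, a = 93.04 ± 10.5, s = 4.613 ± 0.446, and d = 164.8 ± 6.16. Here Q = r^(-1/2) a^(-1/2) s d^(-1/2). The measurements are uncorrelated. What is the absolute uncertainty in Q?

Products/powers → add relative errors in quadrature, weighted by exponent:
  (−½·δr/r)² = (-0.5×0.0453)² = 0.000513;  (−½·δa/a)² = (-0.5×0.113)² = 0.00318;  (1·δs/s)² = (1×0.0967)² = 0.00935;  (−½·δd/d)² = (-0.5×0.0374)² = 0.000349
δQ/Q = √(0.0134) = 0.116
Q = 0.001202, so δQ = 0.116 × 0.001202 = 0.000139.

0.000139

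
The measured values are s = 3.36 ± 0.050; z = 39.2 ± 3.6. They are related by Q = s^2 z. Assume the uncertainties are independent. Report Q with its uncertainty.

Since Q is a product/quotient, work with relative uncertainties:
  (2·δs/s)² = (2×0.0149)² = 0.000886;  (1·δz/z)² = (1×0.0918)² = 0.00843
δQ/Q = √(0.00932) = 0.0965
Q = 443, so δQ = 0.0965 × 443 = 42.7.

443 ± 42.7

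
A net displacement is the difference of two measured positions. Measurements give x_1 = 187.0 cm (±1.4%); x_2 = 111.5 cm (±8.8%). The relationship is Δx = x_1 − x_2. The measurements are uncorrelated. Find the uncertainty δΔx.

Sums and differences: (δΔx)² = Σ (cᵢ δxᵢ)².
  (δx_1)² = 6.85;  (δx_2)² = 96.3
δΔx = √(103) = 10.2 cm

10.2 cm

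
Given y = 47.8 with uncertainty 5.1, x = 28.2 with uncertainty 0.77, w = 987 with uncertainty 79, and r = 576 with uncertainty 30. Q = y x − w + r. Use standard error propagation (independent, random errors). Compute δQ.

171

Let p = y·x = 1350. δp/p = √((1·δy/y)² + (1·δx/x)²) = √(0.0114 + 0.000746) = 0.110, so δp = 148.
Q = p − w + r: δQ = √(δp² + δw² + δr²) = √(22000 + 6240 + 900) = 171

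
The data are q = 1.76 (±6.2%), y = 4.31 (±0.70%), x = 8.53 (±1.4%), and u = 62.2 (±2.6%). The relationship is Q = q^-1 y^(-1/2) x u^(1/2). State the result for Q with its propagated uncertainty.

18.4 ± 1.20

Relative error in a monomial: (δQ/Q)² = Σ (nᵢ · δxᵢ/xᵢ)².
  (-1·δq/q)² = (-1×0.0620)² = 0.00384;  (−½·δy/y)² = (-0.5×0.00700)² = 1.22e-05;  (1·δx/x)² = (1×0.0140)² = 0.000196;  (½·δu/u)² = (0.5×0.0260)² = 0.000169
δQ/Q = √(0.00422) = 0.0650
Q = 18.4, so δQ = 0.0650 × 18.4 = 1.20.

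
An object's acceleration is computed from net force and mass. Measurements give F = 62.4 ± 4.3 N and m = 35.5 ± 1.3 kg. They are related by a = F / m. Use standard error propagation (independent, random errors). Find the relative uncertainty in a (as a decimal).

0.0780

Products/powers → add relative errors in quadrature, weighted by exponent:
  (1·δF/F)² = (1×0.0689)² = 0.00475;  (-1·δm/m)² = (-1×0.0366)² = 0.00134
δa/a = √(0.00609) = 0.0780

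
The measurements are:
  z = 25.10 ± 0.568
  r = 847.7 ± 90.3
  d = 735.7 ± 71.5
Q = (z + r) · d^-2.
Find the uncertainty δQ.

0.000355

Let u = z + r = 872.8. δu = √(δz² + δr²) = √(0.323 + 8150) = 90.3, so δu/u = 0.103.
Q is then a monomial in u, d:
δQ/Q = √((δu/u)² + (-2·δd/d)²) = √(0.0107 + 0.0378) = 0.220
Q = 0.001613, so δQ = 0.220 × 0.001613 = 0.000355.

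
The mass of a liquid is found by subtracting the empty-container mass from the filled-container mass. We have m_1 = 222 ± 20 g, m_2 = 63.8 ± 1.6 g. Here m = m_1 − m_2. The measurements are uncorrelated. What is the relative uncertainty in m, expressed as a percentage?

12.7%

Sums and differences: (δm)² = Σ (cᵢ δxᵢ)².
  (δm_1)² = 400;  (δm_2)² = 2.56
δm = √(403) = 20.1 g
m = 158 g, so δm/m = 20.1/158 = 0.127.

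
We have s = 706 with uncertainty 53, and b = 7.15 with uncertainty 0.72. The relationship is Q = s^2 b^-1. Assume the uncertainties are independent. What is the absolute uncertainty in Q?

12600

For a monomial Q ∝ s^2, b^-1, fractional errors add in quadrature:
  (2·δs/s)² = (2×0.0751)² = 0.0225;  (-1·δb/b)² = (-1×0.101)² = 0.0101
δQ/Q = √(0.0327) = 0.181
Q = 69700, so δQ = 0.181 × 69700 = 12600.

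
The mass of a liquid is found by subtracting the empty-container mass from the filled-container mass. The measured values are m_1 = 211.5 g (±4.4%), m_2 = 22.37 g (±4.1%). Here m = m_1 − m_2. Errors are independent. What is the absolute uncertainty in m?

m is a linear combination, so absolute uncertainties add in quadrature:
  (δm_1)² = 86.6;  (δm_2)² = 0.841
δm = √(87.4) = 9.35 g

9.35 g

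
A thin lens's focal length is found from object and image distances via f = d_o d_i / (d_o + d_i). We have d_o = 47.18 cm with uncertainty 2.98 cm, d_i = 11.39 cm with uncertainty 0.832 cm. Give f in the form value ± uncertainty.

9.175 ± 0.552 cm

∂f/∂d_o = (d_i/(d_o+d_i))² = 0.0378;  ∂f/∂d_i = (d_o/(d_o+d_i))² = 0.649
δf = √((∂f/∂d_o · δd_o)² + (∂f/∂d_i · δd_i)²) = √(0.0127 + 0.291) = 0.552 cm
f = 9.175 cm.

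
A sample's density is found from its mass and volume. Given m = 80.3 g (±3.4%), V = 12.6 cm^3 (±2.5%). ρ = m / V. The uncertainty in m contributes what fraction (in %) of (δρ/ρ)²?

64.9%

(δρ/ρ)² = (1·δm/m)² + (-1·δV/V)²
  m term: (1×0.0340)² = 0.00116
  V term: (-1×0.0250)² = 0.000625
Total = 0.00178. Share from m = 0.00116/0.00178 = 0.649.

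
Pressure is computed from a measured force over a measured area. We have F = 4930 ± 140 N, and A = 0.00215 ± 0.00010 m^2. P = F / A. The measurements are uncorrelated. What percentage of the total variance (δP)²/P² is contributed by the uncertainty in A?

72.8%

(δP/P)² = (1·δF/F)² + (-1·δA/A)²
  F term: (1×0.0284)² = 0.000806
  A term: (-1×0.0465)² = 0.00216
Total = 0.00297. Share from A = 0.00216/0.00297 = 0.728.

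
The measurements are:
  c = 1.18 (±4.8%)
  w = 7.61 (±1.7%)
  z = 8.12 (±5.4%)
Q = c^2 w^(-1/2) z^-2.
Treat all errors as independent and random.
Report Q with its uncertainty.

Relative error in a monomial: (δQ/Q)² = Σ (nᵢ · δxᵢ/xᵢ)².
  (2·δc/c)² = (2×0.0480)² = 0.00922;  (−½·δw/w)² = (-0.5×0.0170)² = 7.23e-05;  (-2·δz/z)² = (-2×0.0540)² = 0.0117
δQ/Q = √(0.0210) = 0.145
Q = 0.00766, so δQ = 0.145 × 0.00766 = 0.00111.

0.00766 ± 0.00111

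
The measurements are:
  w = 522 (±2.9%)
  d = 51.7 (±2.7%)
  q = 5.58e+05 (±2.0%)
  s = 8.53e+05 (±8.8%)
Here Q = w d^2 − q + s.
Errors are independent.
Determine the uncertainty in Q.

1.14e+05

Let p = w·d^2 = 1.4e+06. δp/p = √((1·δw/w)² + (2·δd/d)²) = √(0.000841 + 0.00292) = 0.0613, so δp = 85500.
Q = p − q + s: δQ = √(δp² + δq² + δs²) = √(7.31e+09 + 1.25e+08 + 5.63e+09) = 1.14e+05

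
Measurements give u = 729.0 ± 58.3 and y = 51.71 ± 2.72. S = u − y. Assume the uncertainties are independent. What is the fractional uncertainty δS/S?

Each term contributes (cᵢ δxᵢ)² to (δS)²:
  (δu)² = 3400;  (δy)² = 7.40
δS = √(3410) = 58.4
S = 677.3, so δS/S = 58.4/677.3 = 0.0862.

0.0862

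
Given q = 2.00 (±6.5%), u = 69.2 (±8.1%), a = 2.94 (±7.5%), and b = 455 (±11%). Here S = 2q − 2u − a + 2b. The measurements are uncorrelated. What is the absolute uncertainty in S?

S is a linear combination, so absolute uncertainties add in quadrature:
  (2·δq)² = 0.0676;  (2·δu)² = 126;  (δa)² = 0.0486;  (2·δb)² = 10000
δS = √(10100) = 101

101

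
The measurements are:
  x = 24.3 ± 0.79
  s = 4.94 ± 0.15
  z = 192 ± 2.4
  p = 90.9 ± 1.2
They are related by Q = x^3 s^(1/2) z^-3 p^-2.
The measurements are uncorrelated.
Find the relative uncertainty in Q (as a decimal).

Q is a product of powers, so relative uncertainties combine in quadrature:
  (3·δx/x)² = (3×0.0325)² = 0.00951;  (½·δs/s)² = (0.5×0.0304)² = 0.000230;  (-3·δz/z)² = (-3×0.0125)² = 0.00141;  (-2·δp/p)² = (-2×0.0132)² = 0.000697
δQ/Q = √(0.0118) = 0.109

0.109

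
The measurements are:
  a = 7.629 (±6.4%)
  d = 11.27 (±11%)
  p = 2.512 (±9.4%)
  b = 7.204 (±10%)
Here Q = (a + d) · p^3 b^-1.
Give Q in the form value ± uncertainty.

Let u = a + d = 18.90. δu = √(δa² + δd²) = √(0.238 + 1.54) = 1.33, so δu/u = 0.0705.
Q is then a monomial in u, p, b:
δQ/Q = √((δu/u)² + (3·δp/p)² + (-1·δb/b)²) = √(0.00497 + 0.0795 + 0.0100) = 0.307
Q = 41.58, so δQ = 0.307 × 41.58 = 12.8.

41.58 ± 12.8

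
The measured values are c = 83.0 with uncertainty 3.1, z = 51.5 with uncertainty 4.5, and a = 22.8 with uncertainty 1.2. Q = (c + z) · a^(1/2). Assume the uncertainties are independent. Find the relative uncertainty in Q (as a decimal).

0.0484

Let u = c + z = 134. δu = √(δc² + δz²) = √(9.61 + 20.2) = 5.46, so δu/u = 0.0406.
Q is then a monomial in u, a:
δQ/Q = √((δu/u)² + (½·δa/a)²) = √(0.00165 + 0.000693) = 0.0484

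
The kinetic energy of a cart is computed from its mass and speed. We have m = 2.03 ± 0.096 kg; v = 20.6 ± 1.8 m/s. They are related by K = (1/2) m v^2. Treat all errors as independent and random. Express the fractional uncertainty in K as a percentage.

18.1%

K is a product of powers, so relative uncertainties combine in quadrature:
  (1·δm/m)² = (1×0.0473)² = 0.00224;  (2·δv/v)² = (2×0.0874)² = 0.0305
δK/K = √(0.0328) = 0.181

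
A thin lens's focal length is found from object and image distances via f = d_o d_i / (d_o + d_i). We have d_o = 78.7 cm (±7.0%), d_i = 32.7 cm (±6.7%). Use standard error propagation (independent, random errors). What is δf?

1.19 cm

∂f/∂d_o = (d_i/(d_o+d_i))² = 0.0862;  ∂f/∂d_i = (d_o/(d_o+d_i))² = 0.499
δf = √((∂f/∂d_o · δd_o)² + (∂f/∂d_i · δd_i)²) = √(0.225 + 1.20) = 1.19 cm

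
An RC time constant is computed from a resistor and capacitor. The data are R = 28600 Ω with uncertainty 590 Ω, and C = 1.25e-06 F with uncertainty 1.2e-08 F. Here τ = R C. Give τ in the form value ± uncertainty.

Each factor contributes (exponent × relative error)² to (δτ/τ)²:
  (1·δR/R)² = (1×0.0206)² = 0.000426;  (1·δC/C)² = (1×0.00960)² = 9.22e-05
δτ/τ = √(0.000518) = 0.0228
τ = 0.0358 s, so δτ = 0.0228 × 0.0358 = 0.000813 s.

0.0358 ± 0.000813 s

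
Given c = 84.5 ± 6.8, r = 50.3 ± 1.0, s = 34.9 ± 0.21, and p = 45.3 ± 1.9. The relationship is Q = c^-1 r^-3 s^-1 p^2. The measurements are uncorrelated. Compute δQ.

Each factor contributes (exponent × relative error)² to (δQ/Q)²:
  (-1·δc/c)² = (-1×0.0805)² = 0.00648;  (-3·δr/r)² = (-3×0.0199)² = 0.00356;  (-1·δs/s)² = (-1×0.00602)² = 3.62e-05;  (2·δp/p)² = (2×0.0419)² = 0.00704
δQ/Q = √(0.0171) = 0.131
Q = 5.47e-06, so δQ = 0.131 × 5.47e-06 = 7.15e-07.

7.15e-07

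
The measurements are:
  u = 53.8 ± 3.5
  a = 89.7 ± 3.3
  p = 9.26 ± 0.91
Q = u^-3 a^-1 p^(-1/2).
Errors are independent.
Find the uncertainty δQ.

4.81e-09

Each factor contributes (exponent × relative error)² to (δQ/Q)²:
  (-3·δu/u)² = (-3×0.0651)² = 0.0381;  (-1·δa/a)² = (-1×0.0368)² = 0.00135;  (−½·δp/p)² = (-0.5×0.0983)² = 0.00241
δQ/Q = √(0.0419) = 0.205
Q = 2.35e-08, so δQ = 0.205 × 2.35e-08 = 4.81e-09.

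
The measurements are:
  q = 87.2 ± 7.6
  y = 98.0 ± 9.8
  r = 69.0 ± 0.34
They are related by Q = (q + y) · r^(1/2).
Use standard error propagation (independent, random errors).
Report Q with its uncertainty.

1540 ± 103

Let u = q + y = 185. δu = √(δq² + δy²) = √(57.8 + 96.0) = 12.4, so δu/u = 0.0670.
Q is then a monomial in u, r:
δQ/Q = √((δu/u)² + (½·δr/r)²) = √(0.00448 + 6.07e-06) = 0.0670
Q = 1540, so δQ = 0.0670 × 1540 = 103.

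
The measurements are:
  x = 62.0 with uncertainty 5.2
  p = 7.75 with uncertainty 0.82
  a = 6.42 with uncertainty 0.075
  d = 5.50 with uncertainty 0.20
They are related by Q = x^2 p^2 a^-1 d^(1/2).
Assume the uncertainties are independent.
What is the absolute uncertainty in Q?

Products/powers → add relative errors in quadrature, weighted by exponent:
  (2·δx/x)² = (2×0.0839)² = 0.0281;  (2·δp/p)² = (2×0.106)² = 0.0448;  (-1·δa/a)² = (-1×0.0117)² = 0.000136;  (½·δd/d)² = (0.5×0.0364)² = 0.000331
δQ/Q = √(0.0734) = 0.271
Q = 84300, so δQ = 0.271 × 84300 = 22800.

22800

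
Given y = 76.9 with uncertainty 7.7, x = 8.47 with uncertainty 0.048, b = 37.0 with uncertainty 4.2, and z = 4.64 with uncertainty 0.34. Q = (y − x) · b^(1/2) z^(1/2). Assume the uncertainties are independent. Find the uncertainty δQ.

118

Let u = y − x = 68.4. δu = √(δy² + δx²) = √(59.3 + 0.00230) = 7.70, so δu/u = 0.113.
Q is then a monomial in u, b, z:
δQ/Q = √((δu/u)² + (½·δb/b)² + (½·δz/z)²) = √(0.0127 + 0.00322 + 0.00134) = 0.131
Q = 897, so δQ = 0.131 × 897 = 118.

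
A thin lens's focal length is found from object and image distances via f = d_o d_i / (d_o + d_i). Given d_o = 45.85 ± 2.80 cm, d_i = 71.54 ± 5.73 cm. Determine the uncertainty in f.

∂f/∂d_o = (d_i/(d_o+d_i))² = 0.371;  ∂f/∂d_i = (d_o/(d_o+d_i))² = 0.153
δf = √((∂f/∂d_o · δd_o)² + (∂f/∂d_i · δd_i)²) = √(1.08 + 0.764) = 1.36 cm

1.36 cm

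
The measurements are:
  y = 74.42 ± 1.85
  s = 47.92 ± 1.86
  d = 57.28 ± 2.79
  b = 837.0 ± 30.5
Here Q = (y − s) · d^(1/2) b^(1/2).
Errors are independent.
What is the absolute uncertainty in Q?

Let u = y − s = 26.50. δu = √(δy² + δs²) = √(3.42 + 3.46) = 2.62, so δu/u = 0.0990.
Q is then a monomial in u, d, b:
δQ/Q = √((δu/u)² + (½·δd/d)² + (½·δb/b)²) = √(0.00980 + 0.000593 + 0.000332) = 0.104
Q = 5802, so δQ = 0.104 × 5802 = 601.

601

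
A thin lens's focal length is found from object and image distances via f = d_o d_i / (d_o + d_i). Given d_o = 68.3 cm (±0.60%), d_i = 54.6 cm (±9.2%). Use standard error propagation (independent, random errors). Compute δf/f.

0.0512

∂f/∂d_o = (d_i/(d_o+d_i))² = 0.197;  ∂f/∂d_i = (d_o/(d_o+d_i))² = 0.309
δf = √((∂f/∂d_o · δd_o)² + (∂f/∂d_i · δd_i)²) = √(0.00654 + 2.41) = 1.55 cm
f = 30.3 cm, so δf/f = 1.55/30.3 = 0.0512.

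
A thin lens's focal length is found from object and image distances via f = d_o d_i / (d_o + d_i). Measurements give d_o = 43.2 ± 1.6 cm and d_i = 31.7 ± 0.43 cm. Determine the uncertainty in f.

∂f/∂d_o = (d_i/(d_o+d_i))² = 0.179;  ∂f/∂d_i = (d_o/(d_o+d_i))² = 0.333
δf = √((∂f/∂d_o · δd_o)² + (∂f/∂d_i · δd_i)²) = √(0.0821 + 0.0205) = 0.320 cm

0.320 cm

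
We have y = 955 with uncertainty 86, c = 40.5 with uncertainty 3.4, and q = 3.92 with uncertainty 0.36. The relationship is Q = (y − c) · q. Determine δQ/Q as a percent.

Let u = y − c = 914. δu = √(δy² + δc²) = √(7400 + 11.6) = 86.1, so δu/u = 0.0941.
Q is then a monomial in u, q:
δQ/Q = √((δu/u)² + (1·δq/q)²) = √(0.00886 + 0.00843) = 0.131

13.1%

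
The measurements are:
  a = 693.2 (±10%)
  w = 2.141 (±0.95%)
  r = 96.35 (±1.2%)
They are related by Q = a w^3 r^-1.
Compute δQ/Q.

0.105

Relative error in a monomial: (δQ/Q)² = Σ (nᵢ · δxᵢ/xᵢ)².
  (1·δa/a)² = (1×0.100)² = 0.0100;  (3·δw/w)² = (3×0.00950)² = 0.000812;  (-1·δr/r)² = (-1×0.0120)² = 0.000144
δQ/Q = √(0.0110) = 0.105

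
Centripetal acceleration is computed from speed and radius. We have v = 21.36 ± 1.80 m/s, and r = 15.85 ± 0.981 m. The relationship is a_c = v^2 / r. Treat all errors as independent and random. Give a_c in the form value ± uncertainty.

a_c is a product of powers, so relative uncertainties combine in quadrature:
  (2·δv/v)² = (2×0.0843)² = 0.0284;  (-1·δr/r)² = (-1×0.0619)² = 0.00383
δa_c/a_c = √(0.0322) = 0.180
a_c = 28.79 m/s^2, so δa_c = 0.180 × 28.79 = 5.17 m/s^2.

28.79 ± 5.17 m/s^2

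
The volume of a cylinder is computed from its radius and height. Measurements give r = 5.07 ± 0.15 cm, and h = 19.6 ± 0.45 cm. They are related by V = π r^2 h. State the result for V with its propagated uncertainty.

1580 ± 100 cm^3

Relative error in a monomial: (δV/V)² = Σ (nᵢ · δxᵢ/xᵢ)².
  (2·δr/r)² = (2×0.0296)² = 0.00350;  (1·δh/h)² = (1×0.0230)² = 0.000527
δV/V = √(0.00403) = 0.0635
V = 1580 cm^3, so δV = 0.0635 × 1580 = 100 cm^3.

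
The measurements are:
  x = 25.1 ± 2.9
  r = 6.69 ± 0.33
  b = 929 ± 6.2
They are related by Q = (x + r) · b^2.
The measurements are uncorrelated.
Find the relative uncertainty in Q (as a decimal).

Let u = x + r = 31.8. δu = √(δx² + δr²) = √(8.41 + 0.109) = 2.92, so δu/u = 0.0918.
Q is then a monomial in u, b:
δQ/Q = √((δu/u)² + (2·δb/b)²) = √(0.00843 + 0.000178) = 0.0928

0.0928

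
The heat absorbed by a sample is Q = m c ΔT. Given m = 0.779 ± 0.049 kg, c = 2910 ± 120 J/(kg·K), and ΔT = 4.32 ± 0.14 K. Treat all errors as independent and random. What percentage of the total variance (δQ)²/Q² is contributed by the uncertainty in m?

59.0%

(δQ/Q)² = (1·δm/m)² + (1·δc/c)² + (1·δΔT/ΔT)²
  m term: (1×0.0629)² = 0.00396
  c term: (1×0.0412)² = 0.00170
  ΔT term: (1×0.0324)² = 0.00105
Total = 0.00671. Share from m = 0.00396/0.00671 = 0.590.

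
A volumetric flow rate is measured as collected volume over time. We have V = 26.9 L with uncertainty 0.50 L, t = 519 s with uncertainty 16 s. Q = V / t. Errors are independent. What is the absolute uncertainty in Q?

0.00187 L/s

Q is a product of powers, so relative uncertainties combine in quadrature:
  (1·δV/V)² = (1×0.0186)² = 0.000345;  (-1·δt/t)² = (-1×0.0308)² = 0.000950
δQ/Q = √(0.00130) = 0.0360
Q = 0.0518 L/s, so δQ = 0.0360 × 0.0518 = 0.00187 L/s.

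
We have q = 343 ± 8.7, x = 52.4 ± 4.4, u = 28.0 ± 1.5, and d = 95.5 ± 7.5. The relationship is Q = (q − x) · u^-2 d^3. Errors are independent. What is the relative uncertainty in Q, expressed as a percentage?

26.1%

Let w = q − x = 291. δw = √(δq² + δx²) = √(75.7 + 19.4) = 9.75, so δw/w = 0.0335.
Q is then a monomial in w, u, d:
δQ/Q = √((δw/w)² + (-2·δu/u)² + (3·δd/d)²) = √(0.00113 + 0.0115 + 0.0555) = 0.261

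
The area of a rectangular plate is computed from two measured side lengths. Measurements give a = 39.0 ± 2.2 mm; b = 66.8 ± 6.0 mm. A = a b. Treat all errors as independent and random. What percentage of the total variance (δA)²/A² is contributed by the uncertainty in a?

28.3%

(δA/A)² = (1·δa/a)² + (1·δb/b)²
  a term: (1×0.0564)² = 0.00318
  b term: (1×0.0898)² = 0.00807
Total = 0.0112. Share from a = 0.00318/0.0112 = 0.283.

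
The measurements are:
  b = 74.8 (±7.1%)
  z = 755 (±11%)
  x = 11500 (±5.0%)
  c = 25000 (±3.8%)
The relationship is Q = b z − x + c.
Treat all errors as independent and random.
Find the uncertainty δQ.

7480

Let p = b·z = 56500. δp/p = √((1·δb/b)² + (1·δz/z)²) = √(0.00504 + 0.0121) = 0.131, so δp = 7390.
Q = p − x + c: δQ = √(δp² + δx² + δc²) = √(5.47e+07 + 3.31e+05 + 9.02e+05) = 7480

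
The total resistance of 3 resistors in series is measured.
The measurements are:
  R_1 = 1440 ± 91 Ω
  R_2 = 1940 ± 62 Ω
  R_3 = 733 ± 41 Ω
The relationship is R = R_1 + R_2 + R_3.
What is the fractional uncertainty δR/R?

0.0286

For a sum/difference, combine absolute errors in quadrature:
  (δR_1)² = 8280;  (δR_2)² = 3840;  (δR_3)² = 1680
δR = √(13800) = 117 Ω
R = 4110 Ω, so δR/R = 117/4110 = 0.0286.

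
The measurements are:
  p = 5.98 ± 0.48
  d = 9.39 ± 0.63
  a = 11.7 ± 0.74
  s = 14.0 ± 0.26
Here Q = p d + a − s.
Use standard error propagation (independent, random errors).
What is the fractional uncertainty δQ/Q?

0.110

Let w = p·d = 56.2. δw/w = √((1·δp/p)² + (1·δd/d)²) = √(0.00644 + 0.00450) = 0.105, so δw = 5.87.
Q = w + a − s: δQ = √(δw² + δa² + δs²) = √(34.5 + 0.548 + 0.0676) = 5.93
Q = 53.9, so δQ/Q = 5.93/53.9 = 0.110.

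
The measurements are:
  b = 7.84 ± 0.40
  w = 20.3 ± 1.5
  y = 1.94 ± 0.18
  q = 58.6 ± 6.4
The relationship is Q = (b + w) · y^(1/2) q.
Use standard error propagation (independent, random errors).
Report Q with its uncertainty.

2300 ± 301

Let u = b + w = 28.1. δu = √(δb² + δw²) = √(0.160 + 2.25) = 1.55, so δu/u = 0.0552.
Q is then a monomial in u, y, q:
δQ/Q = √((δu/u)² + (½·δy/y)² + (1·δq/q)²) = √(0.00304 + 0.00215 + 0.0119) = 0.131
Q = 2300, so δQ = 0.131 × 2300 = 301.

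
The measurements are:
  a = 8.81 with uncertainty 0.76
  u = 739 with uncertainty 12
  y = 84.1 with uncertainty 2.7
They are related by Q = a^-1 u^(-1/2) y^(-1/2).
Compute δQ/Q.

0.0881

For a monomial Q ∝ a^-1, u^(-1/2), y^(-1/2), fractional errors add in quadrature:
  (-1·δa/a)² = (-1×0.0863)² = 0.00744;  (−½·δu/u)² = (-0.5×0.0162)² = 6.59e-05;  (−½·δy/y)² = (-0.5×0.0321)² = 0.000258
δQ/Q = √(0.00777) = 0.0881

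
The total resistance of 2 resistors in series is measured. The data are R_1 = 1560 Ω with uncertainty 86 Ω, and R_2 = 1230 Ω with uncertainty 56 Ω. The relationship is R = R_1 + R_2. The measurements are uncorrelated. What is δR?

Sums and differences: (δR)² = Σ (cᵢ δxᵢ)².
  (δR_1)² = 7400;  (δR_2)² = 3140
δR = √(10500) = 103 Ω

103 Ω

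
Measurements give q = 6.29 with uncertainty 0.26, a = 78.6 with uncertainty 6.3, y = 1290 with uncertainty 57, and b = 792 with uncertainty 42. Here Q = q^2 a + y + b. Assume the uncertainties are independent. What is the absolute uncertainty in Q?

Let p = q^2·a = 3110. δp/p = √((2·δq/q)² + (1·δa/a)²) = √(0.00683 + 0.00642) = 0.115, so δp = 358.
Q = p + y + b: δQ = √(δp² + δy² + δb²) = √(1.28e+05 + 3250 + 1760) = 365

365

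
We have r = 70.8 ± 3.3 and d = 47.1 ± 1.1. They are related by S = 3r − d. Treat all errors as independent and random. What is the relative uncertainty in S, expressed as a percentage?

6.03%

S is a linear combination, so absolute uncertainties add in quadrature:
  (3·δr)² = 98.0;  (δd)² = 1.21
δS = √(99.2) = 9.96
S = 165, so δS/S = 9.96/165 = 0.0603.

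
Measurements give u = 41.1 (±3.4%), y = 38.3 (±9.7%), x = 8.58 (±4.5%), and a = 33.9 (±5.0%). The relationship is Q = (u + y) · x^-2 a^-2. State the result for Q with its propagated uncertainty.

Let w = u + y = 79.4. δw = √(δu² + δy²) = √(1.95 + 13.8) = 3.97, so δw/w = 0.0500.
Q is then a monomial in w, x, a:
δQ/Q = √((δw/w)² + (-2·δx/x)² + (-2·δa/a)²) = √(0.00250 + 0.00810 + 0.0100) = 0.144
Q = 0.000939, so δQ = 0.144 × 0.000939 = 0.000135.

0.000939 ± 0.000135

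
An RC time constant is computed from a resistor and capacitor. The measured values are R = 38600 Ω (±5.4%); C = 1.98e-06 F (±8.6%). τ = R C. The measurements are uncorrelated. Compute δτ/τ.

0.102

For a monomial τ ∝ R, C, fractional errors add in quadrature:
  (1·δR/R)² = (1×0.0540)² = 0.00292;  (1·δC/C)² = (1×0.0860)² = 0.00740
δτ/τ = √(0.0103) = 0.102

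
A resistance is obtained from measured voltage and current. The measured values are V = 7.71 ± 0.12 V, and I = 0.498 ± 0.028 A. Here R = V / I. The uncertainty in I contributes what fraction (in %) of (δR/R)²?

(δR/R)² = (1·δV/V)² + (-1·δI/I)²
  V term: (1×0.0156)² = 0.000242
  I term: (-1×0.0562)² = 0.00316
Total = 0.00340. Share from I = 0.00316/0.00340 = 0.929.

92.9%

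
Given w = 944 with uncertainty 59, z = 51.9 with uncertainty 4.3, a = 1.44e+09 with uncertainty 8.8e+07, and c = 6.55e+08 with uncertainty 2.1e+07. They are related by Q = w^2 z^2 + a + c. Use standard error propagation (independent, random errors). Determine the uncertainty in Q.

Let p = w^2·z^2 = 2.4e+09. δp/p = √((2·δw/w)² + (2·δz/z)²) = √(0.0156 + 0.0275) = 0.208, so δp = 4.98e+08.
Q = p + a + c: δQ = √(δp² + δa² + δc²) = √(2.48e+17 + 7.74e+15 + 4.41e+14) = 5.06e+08

5.06e+08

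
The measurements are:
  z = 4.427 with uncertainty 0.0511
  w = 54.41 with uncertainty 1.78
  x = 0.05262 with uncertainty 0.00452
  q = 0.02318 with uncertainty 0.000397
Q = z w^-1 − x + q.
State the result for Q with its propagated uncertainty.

Let p = z·w^-1 = 0.08136. δp/p = √((1·δz/z)² + (-1·δw/w)²) = √(0.000133 + 0.00107) = 0.0347, so δp = 0.00282.
Q = p − x + q: δQ = √(δp² + δx² + δq²) = √(7.97e-06 + 2.04e-05 + 1.58e-07) = 0.00534
Q = 0.05192.

0.05192 ± 0.00534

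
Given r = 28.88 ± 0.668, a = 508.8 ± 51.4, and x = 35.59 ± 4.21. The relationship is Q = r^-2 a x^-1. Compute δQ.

0.00278

Q is a product of powers, so relative uncertainties combine in quadrature:
  (-2·δr/r)² = (-2×0.0231)² = 0.00214;  (1·δa/a)² = (1×0.101)² = 0.0102;  (-1·δx/x)² = (-1×0.118)² = 0.0140
δQ/Q = √(0.0263) = 0.162
Q = 0.01714, so δQ = 0.162 × 0.01714 = 0.00278.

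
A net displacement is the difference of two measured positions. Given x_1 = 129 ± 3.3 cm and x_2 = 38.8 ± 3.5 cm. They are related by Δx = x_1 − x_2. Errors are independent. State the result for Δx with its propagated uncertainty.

For a sum/difference, combine absolute errors in quadrature:
  (δx_1)² = 10.9;  (δx_2)² = 12.2
δΔx = √(23.1) = 4.81 cm
Δx = 90.2 cm.

90.2 ± 4.81 cm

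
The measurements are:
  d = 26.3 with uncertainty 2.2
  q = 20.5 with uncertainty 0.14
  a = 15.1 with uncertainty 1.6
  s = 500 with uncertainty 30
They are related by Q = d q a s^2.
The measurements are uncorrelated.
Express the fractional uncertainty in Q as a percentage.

Each factor contributes (exponent × relative error)² to (δQ/Q)²:
  (1·δd/d)² = (1×0.0837)² = 0.00700;  (1·δq/q)² = (1×0.00683)² = 4.66e-05;  (1·δa/a)² = (1×0.106)² = 0.0112;  (2·δs/s)² = (2×0.0600)² = 0.0144
δQ/Q = √(0.0327) = 0.181

18.1%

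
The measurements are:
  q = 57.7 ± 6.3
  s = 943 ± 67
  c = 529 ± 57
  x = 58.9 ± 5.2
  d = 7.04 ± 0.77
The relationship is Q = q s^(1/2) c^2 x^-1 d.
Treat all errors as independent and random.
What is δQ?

Q is a product of powers, so relative uncertainties combine in quadrature:
  (1·δq/q)² = (1×0.109)² = 0.0119;  (½·δs/s)² = (0.5×0.0710)² = 0.00126;  (2·δc/c)² = (2×0.108)² = 0.0464;  (-1·δx/x)² = (-1×0.0883)² = 0.00779;  (1·δd/d)² = (1×0.109)² = 0.0120
δQ/Q = √(0.0794) = 0.282
Q = 5.93e+07, so δQ = 0.282 × 5.93e+07 = 1.67e+07.

1.67e+07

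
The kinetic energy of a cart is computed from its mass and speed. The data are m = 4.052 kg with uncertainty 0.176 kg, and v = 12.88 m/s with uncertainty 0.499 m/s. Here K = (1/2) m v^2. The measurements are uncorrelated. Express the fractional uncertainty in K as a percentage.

8.88%

Products/powers → add relative errors in quadrature, weighted by exponent:
  (1·δm/m)² = (1×0.0434)² = 0.00189;  (2·δv/v)² = (2×0.0387)² = 0.00600
δK/K = √(0.00789) = 0.0888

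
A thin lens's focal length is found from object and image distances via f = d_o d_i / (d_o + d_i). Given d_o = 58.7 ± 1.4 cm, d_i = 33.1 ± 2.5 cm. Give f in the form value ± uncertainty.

21.2 ± 1.04 cm

∂f/∂d_o = (d_i/(d_o+d_i))² = 0.130;  ∂f/∂d_i = (d_o/(d_o+d_i))² = 0.409
δf = √((∂f/∂d_o · δd_o)² + (∂f/∂d_i · δd_i)²) = √(0.0331 + 1.04) = 1.04 cm
f = 21.2 cm.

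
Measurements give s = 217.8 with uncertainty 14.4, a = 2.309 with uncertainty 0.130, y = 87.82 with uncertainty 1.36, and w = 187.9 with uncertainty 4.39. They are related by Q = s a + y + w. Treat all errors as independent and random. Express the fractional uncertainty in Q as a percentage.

Let p = s·a = 502.9. δp/p = √((1·δs/s)² + (1·δa/a)²) = √(0.00437 + 0.00317) = 0.0868, so δp = 43.7.
Q = p + y + w: δQ = √(δp² + δy² + δw²) = √(1910 + 1.85 + 19.3) = 43.9
Q = 778.6, so δQ/Q = 43.9/778.6 = 0.0564.

5.64%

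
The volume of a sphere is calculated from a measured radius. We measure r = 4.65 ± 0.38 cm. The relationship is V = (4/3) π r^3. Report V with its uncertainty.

For a monomial V ∝ r^3, fractional errors add in quadrature:
  (3·δr/r)² = (3×0.0817)² = 0.0601
δV/V = √(0.0601) = 0.245
V = 421 cm^3, so δV = 0.245 × 421 = 103 cm^3.

421 ± 103 cm^3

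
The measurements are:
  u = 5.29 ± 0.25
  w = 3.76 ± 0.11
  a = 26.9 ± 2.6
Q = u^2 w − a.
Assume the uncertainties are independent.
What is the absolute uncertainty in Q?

Let p = u^2·w = 105. δp/p = √((2·δu/u)² + (1·δw/w)²) = √(0.00893 + 0.000856) = 0.0989, so δp = 10.4.
Q = p − a: δQ = √(δp² + δa²) = √(108 + 6.76) = 10.7

10.7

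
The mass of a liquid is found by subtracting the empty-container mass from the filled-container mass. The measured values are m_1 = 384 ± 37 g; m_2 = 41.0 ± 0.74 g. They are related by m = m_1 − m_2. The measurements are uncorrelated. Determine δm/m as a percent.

10.8%

Absolute uncertainties add in quadrature for a linear combination:
  (δm_1)² = 1370;  (δm_2)² = 0.548
δm = √(1370) = 37.0 g
m = 343 g, so δm/m = 37.0/343 = 0.108.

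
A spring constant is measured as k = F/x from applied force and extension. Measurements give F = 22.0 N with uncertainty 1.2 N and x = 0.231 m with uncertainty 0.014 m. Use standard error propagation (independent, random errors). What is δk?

Each factor contributes (exponent × relative error)² to (δk/k)²:
  (1·δF/F)² = (1×0.0545)² = 0.00298;  (-1·δx/x)² = (-1×0.0606)² = 0.00367
δk/k = √(0.00665) = 0.0815
k = 95.2 N/m, so δk = 0.0815 × 95.2 = 7.77 N/m.

7.77 N/m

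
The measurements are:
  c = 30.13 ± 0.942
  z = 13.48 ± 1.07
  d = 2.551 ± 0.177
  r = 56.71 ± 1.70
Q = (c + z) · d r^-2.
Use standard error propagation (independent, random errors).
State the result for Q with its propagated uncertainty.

Let u = c + z = 43.61. δu = √(δc² + δz²) = √(0.887 + 1.14) = 1.43, so δu/u = 0.0327.
Q is then a monomial in u, d, r:
δQ/Q = √((δu/u)² + (1·δd/d)² + (-2·δr/r)²) = √(0.00107 + 0.00481 + 0.00359) = 0.0974
Q = 0.03459, so δQ = 0.0974 × 0.03459 = 0.00337.

0.03459 ± 0.00337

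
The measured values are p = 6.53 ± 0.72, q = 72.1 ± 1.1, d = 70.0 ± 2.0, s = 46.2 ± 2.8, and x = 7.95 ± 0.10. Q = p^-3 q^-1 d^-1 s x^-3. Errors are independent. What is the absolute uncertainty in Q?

2.22e-08

For a monomial Q ∝ p^-3, q^-1, d^-1, s, x^-3, fractional errors add in quadrature:
  (-3·δp/p)² = (-3×0.110)² = 0.109;  (-1·δq/q)² = (-1×0.0153)² = 0.000233;  (-1·δd/d)² = (-1×0.0286)² = 0.000816;  (1·δs/s)² = (1×0.0606)² = 0.00367;  (-3·δx/x)² = (-3×0.0126)² = 0.00142
δQ/Q = √(0.116) = 0.340
Q = 6.54e-08, so δQ = 0.340 × 6.54e-08 = 2.22e-08.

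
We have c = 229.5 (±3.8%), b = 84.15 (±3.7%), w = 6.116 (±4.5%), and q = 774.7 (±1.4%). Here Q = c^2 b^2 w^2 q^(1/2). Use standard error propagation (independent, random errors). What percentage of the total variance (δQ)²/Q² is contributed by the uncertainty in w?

(δQ/Q)² = (2·δc/c)² + (2·δb/b)² + (2·δw/w)² + (½·δq/q)²
  c term: (2×0.0380)² = 0.00578
  b term: (2×0.0370)² = 0.00548
  w term: (2×0.0450)² = 0.00810
  q term: (0.5×0.0140)² = 4.9e-05
Total = 0.0194. Share from w = 0.00810/0.0194 = 0.418.

41.8%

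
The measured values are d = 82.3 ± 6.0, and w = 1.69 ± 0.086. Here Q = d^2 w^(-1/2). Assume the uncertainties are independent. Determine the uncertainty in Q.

Products/powers → add relative errors in quadrature, weighted by exponent:
  (2·δd/d)² = (2×0.0729)² = 0.0213;  (−½·δw/w)² = (-0.5×0.0509)² = 0.000647
δQ/Q = √(0.0219) = 0.148
Q = 5210, so δQ = 0.148 × 5210 = 771.

771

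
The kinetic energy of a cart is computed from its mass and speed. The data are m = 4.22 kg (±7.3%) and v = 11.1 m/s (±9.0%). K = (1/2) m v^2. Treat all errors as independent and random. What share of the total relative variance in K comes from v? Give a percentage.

(δK/K)² = (1·δm/m)² + (2·δv/v)²
  m term: (1×0.0730)² = 0.00533
  v term: (2×0.0900)² = 0.0324
Total = 0.0377. Share from v = 0.0324/0.0377 = 0.859.

85.9%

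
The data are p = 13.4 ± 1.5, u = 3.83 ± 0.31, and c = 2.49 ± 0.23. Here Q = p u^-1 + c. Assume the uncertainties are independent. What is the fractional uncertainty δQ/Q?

0.0894

Let w = p·u^-1 = 3.50. δw/w = √((1·δp/p)² + (-1·δu/u)²) = √(0.0125 + 0.00655) = 0.138, so δw = 0.483.
Q = w + c: δQ = √(δw² + δc²) = √(0.234 + 0.0529) = 0.535
Q = 5.99, so δQ/Q = 0.535/5.99 = 0.0894.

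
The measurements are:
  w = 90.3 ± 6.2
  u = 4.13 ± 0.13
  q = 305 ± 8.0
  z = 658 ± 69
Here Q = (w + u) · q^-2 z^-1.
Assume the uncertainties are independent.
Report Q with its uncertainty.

(1.54 ± 0.207) × 10^-6

Let h = w + u = 94.4. δh = √(δw² + δu²) = √(38.4 + 0.0169) = 6.20, so δh/h = 0.0657.
Q is then a monomial in h, q, z:
δQ/Q = √((δh/h)² + (-2·δq/q)² + (-1·δz/z)²) = √(0.00431 + 0.00275 + 0.0110) = 0.134
Q = 1.54e-06, so δQ = 0.134 × 1.54e-06 = 2.07e-07.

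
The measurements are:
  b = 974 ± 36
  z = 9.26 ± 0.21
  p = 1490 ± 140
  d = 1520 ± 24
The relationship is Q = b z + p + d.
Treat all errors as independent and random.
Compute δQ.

416

Let w = b·z = 9020. δw/w = √((1·δb/b)² + (1·δz/z)²) = √(0.00137 + 0.000514) = 0.0434, so δw = 391.
Q = w + p + d: δQ = √(δw² + δp² + δd²) = √(1.53e+05 + 19600 + 576) = 416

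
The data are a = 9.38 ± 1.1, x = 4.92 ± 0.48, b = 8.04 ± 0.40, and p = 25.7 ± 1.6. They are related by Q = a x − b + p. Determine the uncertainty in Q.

Let w = a·x = 46.1. δw/w = √((1·δa/a)² + (1·δx/x)²) = √(0.0138 + 0.00952) = 0.153, so δw = 7.04.
Q = w − b + p: δQ = √(δw² + δb² + δp²) = √(49.6 + 0.160 + 2.56) = 7.23

7.23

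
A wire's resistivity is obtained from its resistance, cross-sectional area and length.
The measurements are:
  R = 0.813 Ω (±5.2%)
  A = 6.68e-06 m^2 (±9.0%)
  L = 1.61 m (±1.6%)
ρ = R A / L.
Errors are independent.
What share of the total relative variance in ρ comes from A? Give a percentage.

73.2%

(δρ/ρ)² = (1·δR/R)² + (1·δA/A)² + (-1·δL/L)²
  R term: (1×0.0520)² = 0.00270
  A term: (1×0.0900)² = 0.00810
  L term: (-1×0.0160)² = 0.000256
Total = 0.0111. Share from A = 0.00810/0.0111 = 0.732.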